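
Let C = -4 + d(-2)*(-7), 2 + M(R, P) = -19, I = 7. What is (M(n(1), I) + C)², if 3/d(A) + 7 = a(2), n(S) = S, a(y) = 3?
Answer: 6241/16 ≈ 390.06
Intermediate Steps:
d(A) = -¾ (d(A) = 3/(-7 + 3) = 3/(-4) = 3*(-¼) = -¾)
M(R, P) = -21 (M(R, P) = -2 - 19 = -21)
C = 5/4 (C = -4 - ¾*(-7) = -4 + 21/4 = 5/4 ≈ 1.2500)
(M(n(1), I) + C)² = (-21 + 5/4)² = (-79/4)² = 6241/16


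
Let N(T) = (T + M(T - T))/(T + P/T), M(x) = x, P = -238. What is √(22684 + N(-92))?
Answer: 2*√10659927617/1371 ≈ 150.62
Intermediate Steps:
N(T) = T/(T - 238/T) (N(T) = (T + (T - T))/(T - 238/T) = (T + 0)/(T - 238/T) = T/(T - 238/T))
√(22684 + N(-92)) = √(22684 + (-92)²/(-238 + (-92)²)) = √(22684 + 8464/(-238 + 8464)) = √(22684 + 8464/8226) = √(22684 + 8464*(1/8226)) = √(22684 + 4232/4113) = √(93303524/4113) = 2*√10659927617/1371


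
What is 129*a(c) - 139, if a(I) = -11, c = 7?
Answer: -1558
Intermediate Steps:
129*a(c) - 139 = 129*(-11) - 139 = -1419 - 139 = -1558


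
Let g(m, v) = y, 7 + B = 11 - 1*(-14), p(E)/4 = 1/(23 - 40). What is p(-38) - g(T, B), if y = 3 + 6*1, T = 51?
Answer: -157/17 ≈ -9.2353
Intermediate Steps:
p(E) = -4/17 (p(E) = 4/(23 - 40) = 4/(-17) = 4*(-1/17) = -4/17)
y = 9 (y = 3 + 6 = 9)
B = 18 (B = -7 + (11 - 1*(-14)) = -7 + (11 + 14) = -7 + 25 = 18)
g(m, v) = 9
p(-38) - g(T, B) = -4/17 - 1*9 = -4/17 - 9 = -157/17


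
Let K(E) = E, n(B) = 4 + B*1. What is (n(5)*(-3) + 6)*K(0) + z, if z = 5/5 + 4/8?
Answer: 3/2 ≈ 1.5000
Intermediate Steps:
n(B) = 4 + B
z = 3/2 (z = 5*(⅕) + 4*(⅛) = 1 + ½ = 3/2 ≈ 1.5000)
(n(5)*(-3) + 6)*K(0) + z = ((4 + 5)*(-3) + 6)*0 + 3/2 = (9*(-3) + 6)*0 + 3/2 = (-27 + 6)*0 + 3/2 = -21*0 + 3/2 = 0 + 3/2 = 3/2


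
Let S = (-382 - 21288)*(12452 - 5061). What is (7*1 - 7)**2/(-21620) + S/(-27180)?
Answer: 16016297/2718 ≈ 5892.7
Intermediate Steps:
S = -160162970 (S = -21670*7391 = -160162970)
(7*1 - 7)**2/(-21620) + S/(-27180) = (7*1 - 7)**2/(-21620) - 160162970/(-27180) = (7 - 7)**2*(-1/21620) - 160162970*(-1/27180) = 0**2*(-1/21620) + 16016297/2718 = 0*(-1/21620) + 16016297/2718 = 0 + 16016297/2718 = 16016297/2718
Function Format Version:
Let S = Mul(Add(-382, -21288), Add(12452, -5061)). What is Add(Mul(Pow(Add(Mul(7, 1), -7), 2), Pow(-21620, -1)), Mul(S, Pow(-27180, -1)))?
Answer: Rational(16016297, 2718) ≈ 5892.7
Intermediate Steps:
S = -160162970 (S = Mul(-21670, 7391) = -160162970)
Add(Mul(Pow(Add(Mul(7, 1), -7), 2), Pow(-21620, -1)), Mul(S, Pow(-27180, -1))) = Add(Mul(Pow(Add(Mul(7, 1), -7), 2), Pow(-21620, -1)), Mul(-160162970, Pow(-27180, -1))) = Add(Mul(Pow(Add(7, -7), 2), Rational(-1, 21620)), Mul(-160162970, Rational(-1, 27180))) = Add(Mul(Pow(0, 2), Rational(-1, 21620)), Rational(16016297, 2718)) = Add(Mul(0, Rational(-1, 21620)), Rational(16016297, 2718)) = Add(0, Rational(16016297, 2718)) = Rational(16016297, 2718)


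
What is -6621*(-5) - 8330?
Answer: 24775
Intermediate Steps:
-6621*(-5) - 8330 = 33105 - 8330 = 24775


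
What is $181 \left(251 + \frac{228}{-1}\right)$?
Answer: $4163$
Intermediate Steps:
$181 \left(251 + \frac{228}{-1}\right) = 181 \left(251 + 228 \left(-1\right)\right) = 181 \left(251 - 228\right) = 181 \cdot 23 = 4163$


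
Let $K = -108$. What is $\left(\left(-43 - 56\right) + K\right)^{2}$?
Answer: $42849$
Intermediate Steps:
$\left(\left(-43 - 56\right) + K\right)^{2} = \left(\left(-43 - 56\right) - 108\right)^{2} = \left(-99 - 108\right)^{2} = \left(-207\right)^{2} = 42849$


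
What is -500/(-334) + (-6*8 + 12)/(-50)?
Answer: 9256/4175 ≈ 2.2170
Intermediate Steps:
-500/(-334) + (-6*8 + 12)/(-50) = -500*(-1/334) + (-48 + 12)*(-1/50) = 250/167 - 36*(-1/50) = 250/167 + 18/25 = 9256/4175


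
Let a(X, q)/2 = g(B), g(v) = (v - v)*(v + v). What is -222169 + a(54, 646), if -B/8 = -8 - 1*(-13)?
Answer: -222169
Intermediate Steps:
B = -40 (B = -8*(-8 - 1*(-13)) = -8*(-8 + 13) = -8*5 = -40)
g(v) = 0 (g(v) = 0*(2*v) = 0)
a(X, q) = 0 (a(X, q) = 2*0 = 0)
-222169 + a(54, 646) = -222169 + 0 = -222169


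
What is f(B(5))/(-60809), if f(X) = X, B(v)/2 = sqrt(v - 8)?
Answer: -2*I*sqrt(3)/60809 ≈ -5.6967e-5*I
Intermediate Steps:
B(v) = 2*sqrt(-8 + v) (B(v) = 2*sqrt(v - 8) = 2*sqrt(-8 + v))
f(B(5))/(-60809) = (2*sqrt(-8 + 5))/(-60809) = (2*sqrt(-3))*(-1/60809) = (2*(I*sqrt(3)))*(-1/60809) = (2*I*sqrt(3))*(-1/60809) = -2*I*sqrt(3)/60809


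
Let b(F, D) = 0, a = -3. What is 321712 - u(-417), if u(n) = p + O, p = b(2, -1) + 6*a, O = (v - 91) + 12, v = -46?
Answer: 321855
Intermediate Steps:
O = -125 (O = (-46 - 91) + 12 = -137 + 12 = -125)
p = -18 (p = 0 + 6*(-3) = 0 - 18 = -18)
u(n) = -143 (u(n) = -18 - 125 = -143)
321712 - u(-417) = 321712 - 1*(-143) = 321712 + 143 = 321855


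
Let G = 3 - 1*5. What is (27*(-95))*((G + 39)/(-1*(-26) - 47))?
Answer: 31635/7 ≈ 4519.3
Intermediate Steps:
G = -2 (G = 3 - 5 = -2)
(27*(-95))*((G + 39)/(-1*(-26) - 47)) = (27*(-95))*((-2 + 39)/(-1*(-26) - 47)) = -94905/(26 - 47) = -94905/(-21) = -94905*(-1)/21 = -2565*(-37/21) = 31635/7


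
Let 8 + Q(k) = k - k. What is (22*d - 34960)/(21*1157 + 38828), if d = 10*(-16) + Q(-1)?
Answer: -38656/63125 ≈ -0.61237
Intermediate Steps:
Q(k) = -8 (Q(k) = -8 + (k - k) = -8 + 0 = -8)
d = -168 (d = 10*(-16) - 8 = -160 - 8 = -168)
(22*d - 34960)/(21*1157 + 38828) = (22*(-168) - 34960)/(21*1157 + 38828) = (-3696 - 34960)/(24297 + 38828) = -38656/63125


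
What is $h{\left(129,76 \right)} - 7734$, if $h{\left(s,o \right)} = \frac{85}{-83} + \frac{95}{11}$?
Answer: $- \frac{7054192}{913} \approx -7726.4$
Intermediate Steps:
$h{\left(s,o \right)} = \frac{6950}{913}$ ($h{\left(s,o \right)} = 85 \left(- \frac{1}{83}\right) + 95 \cdot \frac{1}{11} = - \frac{85}{83} + \frac{95}{11} = \frac{6950}{913}$)
$h{\left(129,76 \right)} - 7734 = \frac{6950}{913} - 7734 = - \frac{7054192}{913}$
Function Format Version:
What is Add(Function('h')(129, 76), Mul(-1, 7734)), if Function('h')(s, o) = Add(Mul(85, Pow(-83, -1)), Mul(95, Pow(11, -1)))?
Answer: Rational(-7054192, 913) ≈ -7726.4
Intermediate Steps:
Function('h')(s, o) = Rational(6950, 913) (Function('h')(s, o) = Add(Mul(85, Rational(-1, 83)), Mul(95, Rational(1, 11))) = Add(Rational(-85, 83), Rational(95, 11)) = Rational(6950, 913))
Add(Function('h')(129, 76), Mul(-1, 7734)) = Add(Rational(6950, 913), Mul(-1, 7734)) = Add(Rational(6950, 913), -7734) = Rational(-7054192, 913)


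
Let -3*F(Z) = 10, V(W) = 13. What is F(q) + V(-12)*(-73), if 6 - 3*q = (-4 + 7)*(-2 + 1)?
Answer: -2857/3 ≈ -952.33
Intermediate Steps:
q = 3 (q = 2 - (-4 + 7)*(-2 + 1)/3 = 2 - (-1) = 2 - 1/3*(-3) = 2 + 1 = 3)
F(Z) = -10/3 (F(Z) = -1/3*10 = -10/3)
F(q) + V(-12)*(-73) = -10/3 + 13*(-73) = -10/3 - 949 = -2857/3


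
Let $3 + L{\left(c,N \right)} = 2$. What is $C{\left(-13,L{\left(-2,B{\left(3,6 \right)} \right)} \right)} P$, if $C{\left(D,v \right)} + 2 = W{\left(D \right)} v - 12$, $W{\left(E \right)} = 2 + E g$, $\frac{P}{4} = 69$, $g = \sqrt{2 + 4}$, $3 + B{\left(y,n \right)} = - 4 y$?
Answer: $-4416 + 3588 \sqrt{6} \approx 4372.8$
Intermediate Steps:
$B{\left(y,n \right)} = -3 - 4 y$
$L{\left(c,N \right)} = -1$ ($L{\left(c,N \right)} = -3 + 2 = -1$)
$g = \sqrt{6} \approx 2.4495$
$P = 276$ ($P = 4 \cdot 69 = 276$)
$W{\left(E \right)} = 2 + E \sqrt{6}$
$C{\left(D,v \right)} = -14 + v \left(2 + D \sqrt{6}\right)$ ($C{\left(D,v \right)} = -2 + \left(\left(2 + D \sqrt{6}\right) v - 12\right) = -2 + \left(v \left(2 + D \sqrt{6}\right) - 12\right) = -2 + \left(-12 + v \left(2 + D \sqrt{6}\right)\right) = -14 + v \left(2 + D \sqrt{6}\right)$)
$C{\left(-13,L{\left(-2,B{\left(3,6 \right)} \right)} \right)} P = \left(-14 - \left(2 - 13 \sqrt{6}\right)\right) 276 = \left(-16 + 13 \sqrt{6}\right) 276 = -4416 + 3588 \sqrt{6}$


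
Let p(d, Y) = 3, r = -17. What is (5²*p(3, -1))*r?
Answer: -1275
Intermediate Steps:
(5²*p(3, -1))*r = (5²*3)*(-17) = (25*3)*(-17) = 75*(-17) = -1275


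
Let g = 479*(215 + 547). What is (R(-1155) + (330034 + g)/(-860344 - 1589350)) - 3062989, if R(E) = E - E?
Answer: -288591787323/94219 ≈ -3.0630e+6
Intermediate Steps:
R(E) = 0
g = 364998 (g = 479*762 = 364998)
(R(-1155) + (330034 + g)/(-860344 - 1589350)) - 3062989 = (0 + (330034 + 364998)/(-860344 - 1589350)) - 3062989 = (0 + 695032/(-2449694)) - 3062989 = (0 + 695032*(-1/2449694)) - 3062989 = (0 - 26732/94219) - 3062989 = -26732/94219 - 3062989 = -288591787323/94219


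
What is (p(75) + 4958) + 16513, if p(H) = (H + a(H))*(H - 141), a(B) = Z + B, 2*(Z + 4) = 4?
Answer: 11703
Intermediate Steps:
Z = -2 (Z = -4 + (½)*4 = -4 + 2 = -2)
a(B) = -2 + B
p(H) = (-141 + H)*(-2 + 2*H) (p(H) = (H + (-2 + H))*(H - 141) = (-2 + 2*H)*(-141 + H) = (-141 + H)*(-2 + 2*H))
(p(75) + 4958) + 16513 = ((282 - 284*75 + 2*75²) + 4958) + 16513 = ((282 - 21300 + 2*5625) + 4958) + 16513 = ((282 - 21300 + 11250) + 4958) + 16513 = (-9768 + 4958) + 16513 = -4810 + 16513 = 11703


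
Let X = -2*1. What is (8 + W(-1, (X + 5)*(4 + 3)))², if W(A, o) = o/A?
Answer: 169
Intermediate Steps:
X = -2
(8 + W(-1, (X + 5)*(4 + 3)))² = (8 + ((-2 + 5)*(4 + 3))/(-1))² = (8 + (3*7)*(-1))² = (8 + 21*(-1))² = (8 - 21)² = (-13)² = 169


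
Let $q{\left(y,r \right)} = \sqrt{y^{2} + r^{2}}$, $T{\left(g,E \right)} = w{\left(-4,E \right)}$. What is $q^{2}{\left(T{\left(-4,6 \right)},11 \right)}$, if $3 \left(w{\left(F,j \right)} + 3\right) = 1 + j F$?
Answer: $\frac{2113}{9} \approx 234.78$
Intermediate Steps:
$w{\left(F,j \right)} = - \frac{8}{3} + \frac{F j}{3}$ ($w{\left(F,j \right)} = -3 + \frac{1 + j F}{3} = -3 + \frac{1 + F j}{3} = -3 + \left(\frac{1}{3} + \frac{F j}{3}\right) = - \frac{8}{3} + \frac{F j}{3}$)
$T{\left(g,E \right)} = - \frac{8}{3} - \frac{4 E}{3}$ ($T{\left(g,E \right)} = - \frac{8}{3} + \frac{1}{3} \left(-4\right) E = - \frac{8}{3} - \frac{4 E}{3}$)
$q{\left(y,r \right)} = \sqrt{r^{2} + y^{2}}$
$q^{2}{\left(T{\left(-4,6 \right)},11 \right)} = \left(\sqrt{11^{2} + \left(- \frac{8}{3} - 8\right)^{2}}\right)^{2} = \left(\sqrt{121 + \left(- \frac{8}{3} - 8\right)^{2}}\right)^{2} = \left(\sqrt{121 + \left(- \frac{32}{3}\right)^{2}}\right)^{2} = \left(\sqrt{121 + \frac{1024}{9}}\right)^{2} = \left(\sqrt{\frac{2113}{9}}\right)^{2} = \left(\frac{\sqrt{2113}}{3}\right)^{2} = \frac{2113}{9}$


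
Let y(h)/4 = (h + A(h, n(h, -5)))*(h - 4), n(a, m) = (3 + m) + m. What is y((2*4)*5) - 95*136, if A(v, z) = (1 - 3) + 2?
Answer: -7160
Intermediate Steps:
n(a, m) = 3 + 2*m
A(v, z) = 0 (A(v, z) = -2 + 2 = 0)
y(h) = 4*h*(-4 + h) (y(h) = 4*((h + 0)*(h - 4)) = 4*(h*(-4 + h)) = 4*h*(-4 + h))
y((2*4)*5) - 95*136 = 4*((2*4)*5)*(-4 + (2*4)*5) - 95*136 = 4*(8*5)*(-4 + 8*5) - 12920 = 4*40*(-4 + 40) - 12920 = 4*40*36 - 12920 = 5760 - 12920 = -7160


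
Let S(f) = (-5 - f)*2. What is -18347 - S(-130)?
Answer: -18597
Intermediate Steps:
S(f) = -10 - 2*f
-18347 - S(-130) = -18347 - (-10 - 2*(-130)) = -18347 - (-10 + 260) = -18347 - 1*250 = -18347 - 250 = -18597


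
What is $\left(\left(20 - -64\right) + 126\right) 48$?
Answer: $10080$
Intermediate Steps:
$\left(\left(20 - -64\right) + 126\right) 48 = \left(\left(20 + 64\right) + 126\right) 48 = \left(84 + 126\right) 48 = 210 \cdot 48 = 10080$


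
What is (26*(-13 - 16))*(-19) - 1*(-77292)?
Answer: 91618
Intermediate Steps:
(26*(-13 - 16))*(-19) - 1*(-77292) = (26*(-29))*(-19) + 77292 = -754*(-19) + 77292 = 14326 + 77292 = 91618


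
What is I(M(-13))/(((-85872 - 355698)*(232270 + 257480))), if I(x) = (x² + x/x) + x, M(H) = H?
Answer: -157/216258907500 ≈ -7.2598e-10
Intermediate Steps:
I(x) = 1 + x + x² (I(x) = (x² + 1) + x = (1 + x²) + x = 1 + x + x²)
I(M(-13))/(((-85872 - 355698)*(232270 + 257480))) = (1 - 13 + (-13)²)/(((-85872 - 355698)*(232270 + 257480))) = (1 - 13 + 169)/((-441570*489750)) = 157/(-216258907500) = 157*(-1/216258907500) = -157/216258907500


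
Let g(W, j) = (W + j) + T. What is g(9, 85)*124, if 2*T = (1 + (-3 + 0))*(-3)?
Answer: 12028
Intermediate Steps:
T = 3 (T = ((1 + (-3 + 0))*(-3))/2 = ((1 - 3)*(-3))/2 = (-2*(-3))/2 = (½)*6 = 3)
g(W, j) = 3 + W + j (g(W, j) = (W + j) + 3 = 3 + W + j)
g(9, 85)*124 = (3 + 9 + 85)*124 = 97*124 = 12028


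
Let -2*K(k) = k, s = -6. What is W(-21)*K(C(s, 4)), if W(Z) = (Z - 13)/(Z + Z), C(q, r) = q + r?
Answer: 17/21 ≈ 0.80952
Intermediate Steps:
W(Z) = (-13 + Z)/(2*Z) (W(Z) = (-13 + Z)/((2*Z)) = (-13 + Z)*(1/(2*Z)) = (-13 + Z)/(2*Z))
K(k) = -k/2
W(-21)*K(C(s, 4)) = ((½)*(-13 - 21)/(-21))*(-(-6 + 4)/2) = ((½)*(-1/21)*(-34))*(-½*(-2)) = (17/21)*1 = 17/21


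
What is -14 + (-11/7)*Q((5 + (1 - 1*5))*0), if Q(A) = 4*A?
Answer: -14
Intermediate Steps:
-14 + (-11/7)*Q((5 + (1 - 1*5))*0) = -14 + (-11/7)*(4*((5 + (1 - 1*5))*0)) = -14 + (-11*⅐)*(4*((5 + (1 - 5))*0)) = -14 - 44*(5 - 4)*0/7 = -14 - 44*1*0/7 = -14 - 44*0/7 = -14 - 11/7*0 = -14 + 0 = -14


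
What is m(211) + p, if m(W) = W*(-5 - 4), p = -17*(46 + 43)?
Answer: -3412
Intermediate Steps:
p = -1513 (p = -17*89 = -1513)
m(W) = -9*W (m(W) = W*(-9) = -9*W)
m(211) + p = -9*211 - 1513 = -1899 - 1513 = -3412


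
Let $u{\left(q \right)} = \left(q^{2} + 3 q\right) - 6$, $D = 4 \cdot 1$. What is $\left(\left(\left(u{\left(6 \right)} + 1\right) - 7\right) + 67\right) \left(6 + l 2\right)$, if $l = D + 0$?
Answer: $1526$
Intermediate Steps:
$D = 4$
$l = 4$ ($l = 4 + 0 = 4$)
$u{\left(q \right)} = -6 + q^{2} + 3 q$
$\left(\left(\left(u{\left(6 \right)} + 1\right) - 7\right) + 67\right) \left(6 + l 2\right) = \left(\left(\left(\left(-6 + 6^{2} + 3 \cdot 6\right) + 1\right) - 7\right) + 67\right) \left(6 + 4 \cdot 2\right) = \left(\left(\left(\left(-6 + 36 + 18\right) + 1\right) - 7\right) + 67\right) \left(6 + 8\right) = \left(\left(\left(48 + 1\right) - 7\right) + 67\right) 14 = \left(\left(49 - 7\right) + 67\right) 14 = \left(42 + 67\right) 14 = 109 \cdot 14 = 1526$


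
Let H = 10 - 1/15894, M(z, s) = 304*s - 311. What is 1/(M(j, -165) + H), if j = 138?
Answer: -15894/802027135 ≈ -1.9817e-5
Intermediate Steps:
M(z, s) = -311 + 304*s
H = 158939/15894 (H = 10 - 1*1/15894 = 10 - 1/15894 = 158939/15894 ≈ 9.9999)
1/(M(j, -165) + H) = 1/((-311 + 304*(-165)) + 158939/15894) = 1/((-311 - 50160) + 158939/15894) = 1/(-50471 + 158939/15894) = 1/(-802027135/15894) = -15894/802027135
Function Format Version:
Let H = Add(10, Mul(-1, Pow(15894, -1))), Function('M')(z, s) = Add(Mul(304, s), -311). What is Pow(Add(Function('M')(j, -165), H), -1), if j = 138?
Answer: Rational(-15894, 802027135) ≈ -1.9817e-5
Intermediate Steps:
Function('M')(z, s) = Add(-311, Mul(304, s))
H = Rational(158939, 15894) (H = Add(10, Mul(-1, Rational(1, 15894))) = Add(10, Rational(-1, 15894)) = Rational(158939, 15894) ≈ 9.9999)
Pow(Add(Function('M')(j, -165), H), -1) = Pow(Add(Add(-311, Mul(304, -165)), Rational(158939, 15894)), -1) = Pow(Add(Add(-311, -50160), Rational(158939, 15894)), -1) = Pow(Add(-50471, Rational(158939, 15894)), -1) = Pow(Rational(-802027135, 15894), -1) = Rational(-15894, 802027135)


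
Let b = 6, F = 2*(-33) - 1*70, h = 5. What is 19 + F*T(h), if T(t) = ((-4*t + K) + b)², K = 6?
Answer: -8685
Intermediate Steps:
F = -136 (F = -66 - 70 = -136)
T(t) = (12 - 4*t)² (T(t) = ((-4*t + 6) + 6)² = ((6 - 4*t) + 6)² = (12 - 4*t)²)
19 + F*T(h) = 19 - 2176*(3 - 1*5)² = 19 - 2176*(3 - 5)² = 19 - 2176*(-2)² = 19 - 2176*4 = 19 - 136*64 = 19 - 8704 = -8685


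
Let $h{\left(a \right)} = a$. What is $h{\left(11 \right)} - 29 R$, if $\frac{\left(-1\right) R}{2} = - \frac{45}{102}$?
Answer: $- \frac{248}{17} \approx -14.588$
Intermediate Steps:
$R = \frac{15}{17}$ ($R = - 2 \left(- \frac{45}{102}\right) = - 2 \left(\left(-45\right) \frac{1}{102}\right) = \left(-2\right) \left(- \frac{15}{34}\right) = \frac{15}{17} \approx 0.88235$)
$h{\left(11 \right)} - 29 R = 11 - \frac{435}{17} = - \frac{248}{17}$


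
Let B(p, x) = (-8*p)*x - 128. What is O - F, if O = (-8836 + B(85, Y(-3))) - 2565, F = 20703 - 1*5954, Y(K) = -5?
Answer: -22878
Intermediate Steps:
F = 14749 (F = 20703 - 5954 = 14749)
B(p, x) = -128 - 8*p*x (B(p, x) = -8*p*x - 128 = -128 - 8*p*x)
O = -8129 (O = (-8836 + (-128 - 8*85*(-5))) - 2565 = (-8836 + (-128 + 3400)) - 2565 = (-8836 + 3272) - 2565 = -5564 - 2565 = -8129)
O - F = -8129 - 1*14749 = -8129 - 14749 = -22878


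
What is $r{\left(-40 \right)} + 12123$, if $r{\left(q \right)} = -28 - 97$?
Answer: $11998$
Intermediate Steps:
$r{\left(q \right)} = -125$ ($r{\left(q \right)} = -28 - 97 = -125$)
$r{\left(-40 \right)} + 12123 = -125 + 12123 = 11998$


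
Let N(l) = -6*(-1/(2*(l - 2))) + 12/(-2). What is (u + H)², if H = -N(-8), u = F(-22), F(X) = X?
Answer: 24649/100 ≈ 246.49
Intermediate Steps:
N(l) = -6 - 6/(4 - 2*l) (N(l) = -6*(-1/(2*(-2 + l))) + 12*(-½) = -6/(4 - 2*l) - 6 = -6 - 6/(4 - 2*l))
u = -22
H = 63/10 (H = -3*(5 - 2*(-8))/(-2 - 8) = -3*(5 + 16)/(-10) = -3*(-1)*21/10 = -1*(-63/10) = 63/10 ≈ 6.3000)
(u + H)² = (-22 + 63/10)² = (-157/10)² = 24649/100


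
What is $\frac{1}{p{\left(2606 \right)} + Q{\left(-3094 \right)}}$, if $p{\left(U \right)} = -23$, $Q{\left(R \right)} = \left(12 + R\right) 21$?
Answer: $- \frac{1}{64745} \approx -1.5445 \cdot 10^{-5}$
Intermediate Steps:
$Q{\left(R \right)} = 252 + 21 R$
$\frac{1}{p{\left(2606 \right)} + Q{\left(-3094 \right)}} = \frac{1}{-23 + \left(252 + 21 \left(-3094\right)\right)} = \frac{1}{-23 + \left(252 - 64974\right)} = \frac{1}{-23 - 64722} = \frac{1}{-64745} = - \frac{1}{64745}$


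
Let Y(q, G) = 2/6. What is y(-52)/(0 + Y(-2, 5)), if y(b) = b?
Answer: -156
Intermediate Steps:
Y(q, G) = ⅓ (Y(q, G) = 2*(⅙) = ⅓)
y(-52)/(0 + Y(-2, 5)) = -52/(0 + ⅓) = -52/⅓ = -52*3 = -156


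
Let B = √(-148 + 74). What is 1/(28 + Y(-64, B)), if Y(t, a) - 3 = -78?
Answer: -1/47 ≈ -0.021277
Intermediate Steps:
B = I*√74 (B = √(-74) = I*√74 ≈ 8.6023*I)
Y(t, a) = -75 (Y(t, a) = 3 - 78 = -75)
1/(28 + Y(-64, B)) = 1/(28 - 75) = 1/(-47) = -1/47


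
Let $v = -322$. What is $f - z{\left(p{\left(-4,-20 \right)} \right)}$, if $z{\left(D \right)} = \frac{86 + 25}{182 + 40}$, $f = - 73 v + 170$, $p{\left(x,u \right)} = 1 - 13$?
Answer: $\frac{47351}{2} \approx 23676.0$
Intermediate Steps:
$p{\left(x,u \right)} = -12$
$f = 23676$ ($f = \left(-73\right) \left(-322\right) + 170 = 23506 + 170 = 23676$)
$z{\left(D \right)} = \frac{1}{2}$ ($z{\left(D \right)} = \frac{111}{222} = 111 \cdot \frac{1}{222} = \frac{1}{2}$)
$f - z{\left(p{\left(-4,-20 \right)} \right)} = 23676 - \frac{1}{2} = \frac{47351}{2}$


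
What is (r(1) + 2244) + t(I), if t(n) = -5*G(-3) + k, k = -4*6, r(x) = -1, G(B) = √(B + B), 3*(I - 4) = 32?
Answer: 2219 - 5*I*√6 ≈ 2219.0 - 12.247*I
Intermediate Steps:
I = 44/3 (I = 4 + (⅓)*32 = 4 + 32/3 = 44/3 ≈ 14.667)
G(B) = √2*√B (G(B) = √(2*B) = √2*√B)
k = -24
t(n) = -24 - 5*I*√6 (t(n) = -5*√2*√(-3) - 24 = -5*√2*I*√3 - 24 = -5*I*√6 - 24 = -24 - 5*I*√6)
(r(1) + 2244) + t(I) = (-1 + 2244) + (-24 - 5*I*√6) = 2243 + (-24 - 5*I*√6) = 2219 - 5*I*√6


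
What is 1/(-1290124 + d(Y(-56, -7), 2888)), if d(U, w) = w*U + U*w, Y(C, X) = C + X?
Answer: -1/1654012 ≈ -6.0459e-7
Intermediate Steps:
d(U, w) = 2*U*w (d(U, w) = U*w + U*w = 2*U*w)
1/(-1290124 + d(Y(-56, -7), 2888)) = 1/(-1290124 + 2*(-56 - 7)*2888) = 1/(-1290124 + 2*(-63)*2888) = 1/(-1290124 - 363888) = 1/(-1654012) = -1/1654012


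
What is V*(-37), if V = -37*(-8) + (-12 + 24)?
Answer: -11396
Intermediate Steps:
V = 308 (V = 296 + 12 = 308)
V*(-37) = 308*(-37) = -11396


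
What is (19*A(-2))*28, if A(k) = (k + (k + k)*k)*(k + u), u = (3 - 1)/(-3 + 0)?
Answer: -8512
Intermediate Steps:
u = -⅔ (u = 2/(-3) = 2*(-⅓) = -⅔ ≈ -0.66667)
A(k) = (-⅔ + k)*(k + 2*k²) (A(k) = (k + (k + k)*k)*(k - ⅔) = (k + (2*k)*k)*(-⅔ + k) = (k + 2*k²)*(-⅔ + k) = (-⅔ + k)*(k + 2*k²))
(19*A(-2))*28 = (19*((⅓)*(-2)*(-2 - 1*(-2) + 6*(-2)²)))*28 = (19*((⅓)*(-2)*(-2 + 2 + 6*4)))*28 = (19*((⅓)*(-2)*(-2 + 2 + 24)))*28 = (19*((⅓)*(-2)*24))*28 = (19*(-16))*28 = -304*28 = -8512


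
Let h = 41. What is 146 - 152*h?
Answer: -6086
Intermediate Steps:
146 - 152*h = 146 - 152*41 = 146 - 6232 = -6086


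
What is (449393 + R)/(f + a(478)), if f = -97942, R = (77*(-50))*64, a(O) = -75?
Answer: -202993/98017 ≈ -2.0710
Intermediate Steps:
R = -246400 (R = -3850*64 = -246400)
(449393 + R)/(f + a(478)) = (449393 - 246400)/(-97942 - 75) = 202993/(-98017) = 202993*(-1/98017) = -202993/98017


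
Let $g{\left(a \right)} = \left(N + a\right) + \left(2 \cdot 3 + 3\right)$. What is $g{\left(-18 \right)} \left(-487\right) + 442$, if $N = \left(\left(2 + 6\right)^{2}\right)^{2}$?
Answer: $-1989927$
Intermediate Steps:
$N = 4096$ ($N = \left(8^{2}\right)^{2} = 64^{2} = 4096$)
$g{\left(a \right)} = 4105 + a$ ($g{\left(a \right)} = \left(4096 + a\right) + \left(2 \cdot 3 + 3\right) = \left(4096 + a\right) + \left(6 + 3\right) = \left(4096 + a\right) + 9 = 4105 + a$)
$g{\left(-18 \right)} \left(-487\right) + 442 = \left(4105 - 18\right) \left(-487\right) + 442 = 4087 \left(-487\right) + 442 = -1990369 + 442 = -1989927$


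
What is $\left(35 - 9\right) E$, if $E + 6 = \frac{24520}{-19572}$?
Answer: $- \frac{922688}{4893} \approx -188.57$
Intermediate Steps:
$E = - \frac{35488}{4893}$ ($E = -6 + \frac{24520}{-19572} = -6 + 24520 \left(- \frac{1}{19572}\right) = -6 - \frac{6130}{4893} = - \frac{35488}{4893} \approx -7.2528$)
$\left(35 - 9\right) E = \left(35 - 9\right) \left(- \frac{35488}{4893}\right) = 26 \left(- \frac{35488}{4893}\right) = - \frac{922688}{4893}$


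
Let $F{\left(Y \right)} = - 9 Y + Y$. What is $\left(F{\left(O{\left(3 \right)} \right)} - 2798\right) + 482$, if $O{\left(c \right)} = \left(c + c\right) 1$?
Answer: $-2364$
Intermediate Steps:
$O{\left(c \right)} = 2 c$ ($O{\left(c \right)} = 2 c 1 = 2 c$)
$F{\left(Y \right)} = - 8 Y$
$\left(F{\left(O{\left(3 \right)} \right)} - 2798\right) + 482 = \left(- 8 \cdot 2 \cdot 3 - 2798\right) + 482 = \left(\left(-8\right) 6 - 2798\right) + 482 = \left(-48 - 2798\right) + 482 = -2846 + 482 = -2364$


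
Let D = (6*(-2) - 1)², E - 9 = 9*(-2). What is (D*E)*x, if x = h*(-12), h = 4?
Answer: 73008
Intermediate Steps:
E = -9 (E = 9 + 9*(-2) = 9 - 18 = -9)
D = 169 (D = (-12 - 1)² = (-13)² = 169)
x = -48 (x = 4*(-12) = -48)
(D*E)*x = (169*(-9))*(-48) = -1521*(-48) = 73008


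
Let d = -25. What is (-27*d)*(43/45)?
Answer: 645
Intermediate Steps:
(-27*d)*(43/45) = (-27*(-25))*(43/45) = 675*(43*(1/45)) = 675*(43/45) = 645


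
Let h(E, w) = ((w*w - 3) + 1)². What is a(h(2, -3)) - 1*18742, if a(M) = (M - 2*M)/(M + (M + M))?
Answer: -56227/3 ≈ -18742.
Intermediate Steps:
h(E, w) = (-2 + w²)² (h(E, w) = ((w² - 3) + 1)² = ((-3 + w²) + 1)² = (-2 + w²)²)
a(M) = -⅓ (a(M) = (-M)/(M + 2*M) = (-M)/((3*M)) = (-M)*(1/(3*M)) = -⅓)
a(h(2, -3)) - 1*18742 = -⅓ - 1*18742 = -⅓ - 18742 = -56227/3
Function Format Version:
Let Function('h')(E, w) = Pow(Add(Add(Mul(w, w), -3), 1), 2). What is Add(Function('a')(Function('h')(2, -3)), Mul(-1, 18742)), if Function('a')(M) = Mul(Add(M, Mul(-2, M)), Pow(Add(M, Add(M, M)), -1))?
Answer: Rational(-56227, 3) ≈ -18742.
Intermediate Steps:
Function('h')(E, w) = Pow(Add(-2, Pow(w, 2)), 2) (Function('h')(E, w) = Pow(Add(Add(Pow(w, 2), -3), 1), 2) = Pow(Add(Add(-3, Pow(w, 2)), 1), 2) = Pow(Add(-2, Pow(w, 2)), 2))
Function('a')(M) = Rational(-1, 3) (Function('a')(M) = Mul(Mul(-1, M), Pow(Add(M, Mul(2, M)), -1)) = Mul(Mul(-1, M), Pow(Mul(3, M), -1)) = Mul(Mul(-1, M), Mul(Rational(1, 3), Pow(M, -1))) = Rational(-1, 3))
Add(Function('a')(Function('h')(2, -3)), Mul(-1, 18742)) = Add(Rational(-1, 3), Mul(-1, 18742)) = Add(Rational(-1, 3), -18742) = Rational(-56227, 3)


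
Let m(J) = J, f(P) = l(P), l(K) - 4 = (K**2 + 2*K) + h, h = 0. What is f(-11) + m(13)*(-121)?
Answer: -1470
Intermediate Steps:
l(K) = 4 + K**2 + 2*K (l(K) = 4 + ((K**2 + 2*K) + 0) = 4 + (K**2 + 2*K) = 4 + K**2 + 2*K)
f(P) = 4 + P**2 + 2*P
f(-11) + m(13)*(-121) = (4 + (-11)**2 + 2*(-11)) + 13*(-121) = (4 + 121 - 22) - 1573 = 103 - 1573 = -1470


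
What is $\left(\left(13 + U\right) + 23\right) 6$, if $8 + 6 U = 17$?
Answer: $225$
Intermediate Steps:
$U = \frac{3}{2}$ ($U = - \frac{4}{3} + \frac{1}{6} \cdot 17 = - \frac{4}{3} + \frac{17}{6} = \frac{3}{2} \approx 1.5$)
$\left(\left(13 + U\right) + 23\right) 6 = \left(\left(13 + \frac{3}{2}\right) + 23\right) 6 = \left(\frac{29}{2} + 23\right) 6 = \frac{75}{2} \cdot 6 = 225$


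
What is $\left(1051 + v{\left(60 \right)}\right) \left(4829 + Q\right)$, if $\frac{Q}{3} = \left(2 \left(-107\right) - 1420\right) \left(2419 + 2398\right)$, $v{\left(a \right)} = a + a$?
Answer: $-27645090955$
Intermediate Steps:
$v{\left(a \right)} = 2 a$
$Q = -23612934$ ($Q = 3 \left(2 \left(-107\right) - 1420\right) \left(2419 + 2398\right) = 3 \left(-214 - 1420\right) 4817 = 3 \left(\left(-1634\right) 4817\right) = 3 \left(-7870978\right) = -23612934$)
$\left(1051 + v{\left(60 \right)}\right) \left(4829 + Q\right) = \left(1051 + 2 \cdot 60\right) \left(4829 - 23612934\right) = \left(1051 + 120\right) \left(-23608105\right) = 1171 \left(-23608105\right) = -27645090955$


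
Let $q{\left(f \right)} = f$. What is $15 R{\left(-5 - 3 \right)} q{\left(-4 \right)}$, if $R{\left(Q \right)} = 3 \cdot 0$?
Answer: $0$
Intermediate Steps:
$R{\left(Q \right)} = 0$
$15 R{\left(-5 - 3 \right)} q{\left(-4 \right)} = 15 \cdot 0 \left(-4\right) = 0 \left(-4\right) = 0$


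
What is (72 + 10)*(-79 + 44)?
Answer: -2870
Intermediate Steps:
(72 + 10)*(-79 + 44) = 82*(-35) = -2870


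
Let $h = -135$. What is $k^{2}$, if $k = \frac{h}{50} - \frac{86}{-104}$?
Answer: $\frac{237169}{67600} \approx 3.5084$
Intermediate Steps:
$k = - \frac{487}{260}$ ($k = - \frac{135}{50} - \frac{86}{-104} = \left(-135\right) \frac{1}{50} - - \frac{43}{52} = - \frac{27}{10} + \frac{43}{52} = - \frac{487}{260} \approx -1.8731$)
$k^{2} = \left(- \frac{487}{260}\right)^{2} = \frac{237169}{67600}$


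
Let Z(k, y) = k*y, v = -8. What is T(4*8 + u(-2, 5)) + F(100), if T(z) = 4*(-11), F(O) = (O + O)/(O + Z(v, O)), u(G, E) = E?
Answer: -310/7 ≈ -44.286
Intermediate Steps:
F(O) = -2/7 (F(O) = (O + O)/(O - 8*O) = (2*O)/((-7*O)) = (2*O)*(-1/(7*O)) = -2/7)
T(z) = -44
T(4*8 + u(-2, 5)) + F(100) = -44 - 2/7 = -310/7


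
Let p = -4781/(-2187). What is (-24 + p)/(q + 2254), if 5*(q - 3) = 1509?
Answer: -238535/27980478 ≈ -0.0085250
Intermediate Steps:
q = 1524/5 (q = 3 + (⅕)*1509 = 3 + 1509/5 = 1524/5 ≈ 304.80)
p = 4781/2187 (p = -4781*(-1/2187) = 4781/2187 ≈ 2.1861)
(-24 + p)/(q + 2254) = (-24 + 4781/2187)/(1524/5 + 2254) = -47707/(2187*12794/5) = -47707/2187*5/12794 = -238535/27980478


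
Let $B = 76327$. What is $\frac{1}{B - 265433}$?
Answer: $- \frac{1}{189106} \approx -5.288 \cdot 10^{-6}$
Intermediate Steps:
$\frac{1}{B - 265433} = \frac{1}{76327 - 265433} = \frac{1}{-189106} = - \frac{1}{189106}$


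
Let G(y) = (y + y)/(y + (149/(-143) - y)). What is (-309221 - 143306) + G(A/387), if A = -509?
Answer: -26093918827/57663 ≈ -4.5252e+5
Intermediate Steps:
G(y) = -286*y/149 (G(y) = (2*y)/(y + (149*(-1/143) - y)) = (2*y)/(y + (-149/143 - y)) = (2*y)/(-149/143) = (2*y)*(-143/149) = -286*y/149)
(-309221 - 143306) + G(A/387) = (-309221 - 143306) - (-145574)/(149*387) = -452527 - (-145574)/(149*387) = -452527 - 286/149*(-509/387) = -452527 + 145574/57663 = -26093918827/57663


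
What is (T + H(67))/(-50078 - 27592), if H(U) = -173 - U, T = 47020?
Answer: -4678/7767 ≈ -0.60229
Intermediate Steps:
(T + H(67))/(-50078 - 27592) = (47020 + (-173 - 1*67))/(-50078 - 27592) = (47020 + (-173 - 67))/(-77670) = (47020 - 240)*(-1/77670) = 46780*(-1/77670) = -4678/7767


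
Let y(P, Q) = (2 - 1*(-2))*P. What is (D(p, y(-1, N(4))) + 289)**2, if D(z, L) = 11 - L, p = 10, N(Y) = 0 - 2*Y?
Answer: 92416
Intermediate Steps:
N(Y) = -2*Y
y(P, Q) = 4*P (y(P, Q) = (2 + 2)*P = 4*P)
(D(p, y(-1, N(4))) + 289)**2 = ((11 - 4*(-1)) + 289)**2 = ((11 - 1*(-4)) + 289)**2 = ((11 + 4) + 289)**2 = (15 + 289)**2 = 304**2 = 92416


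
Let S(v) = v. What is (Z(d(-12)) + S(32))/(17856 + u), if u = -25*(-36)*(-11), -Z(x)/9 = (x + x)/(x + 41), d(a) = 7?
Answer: 235/63648 ≈ 0.0036922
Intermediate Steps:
Z(x) = -18*x/(41 + x) (Z(x) = -9*(x + x)/(x + 41) = -9*2*x/(41 + x) = -18*x/(41 + x))
u = -9900 (u = 900*(-11) = -9900)
(Z(d(-12)) + S(32))/(17856 + u) = (-18*7/(41 + 7) + 32)/(17856 - 9900) = (-18*7/48 + 32)/7956 = (-18*7*1/48 + 32)*(1/7956) = (-21/8 + 32)*(1/7956) = (235/8)*(1/7956) = 235/63648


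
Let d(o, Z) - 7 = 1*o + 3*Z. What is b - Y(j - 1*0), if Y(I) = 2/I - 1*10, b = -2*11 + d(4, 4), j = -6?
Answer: 34/3 ≈ 11.333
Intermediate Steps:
d(o, Z) = 7 + o + 3*Z (d(o, Z) = 7 + (1*o + 3*Z) = 7 + (o + 3*Z) = 7 + o + 3*Z)
b = 1 (b = -2*11 + (7 + 4 + 3*4) = -22 + (7 + 4 + 12) = -22 + 23 = 1)
Y(I) = -10 + 2/I (Y(I) = 2/I - 10 = -10 + 2/I)
b - Y(j - 1*0) = 1 - (-10 + 2/(-6 - 1*0)) = 1 - (-10 + 2/(-6 + 0)) = 1 - (-10 + 2/(-6)) = 1 - (-10 + 2*(-⅙)) = 1 - (-10 - ⅓) = 1 - 1*(-31/3) = 1 + 31/3 = 34/3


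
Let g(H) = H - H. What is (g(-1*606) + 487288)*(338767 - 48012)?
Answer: 141681422440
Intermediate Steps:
g(H) = 0
(g(-1*606) + 487288)*(338767 - 48012) = (0 + 487288)*(338767 - 48012) = 487288*290755 = 141681422440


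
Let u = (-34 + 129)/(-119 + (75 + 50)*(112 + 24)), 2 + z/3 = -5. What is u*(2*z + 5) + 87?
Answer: 1465132/16881 ≈ 86.792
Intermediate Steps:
z = -21 (z = -6 + 3*(-5) = -6 - 15 = -21)
u = 95/16881 (u = 95/(-119 + 125*136) = 95/(-119 + 17000) = 95/16881 ≈ 0.0056276)
u*(2*z + 5) + 87 = 95*(2*(-21) + 5)/16881 + 87 = 95*(-42 + 5)/16881 + 87 = (95/16881)*(-37) + 87 = -3515/16881 + 87 = 1465132/16881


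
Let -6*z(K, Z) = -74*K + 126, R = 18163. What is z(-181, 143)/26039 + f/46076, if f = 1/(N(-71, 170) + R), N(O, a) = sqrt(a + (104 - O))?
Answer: -7904107148671013/91338039446529216 - sqrt(345)/15200206265024 ≈ -0.086537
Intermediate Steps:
N(O, a) = sqrt(104 + a - O)
z(K, Z) = -21 + 37*K/3 (z(K, Z) = -(-74*K + 126)/6 = -(126 - 74*K)/6 = -21 + 37*K/3)
f = 1/(18163 + sqrt(345)) (f = 1/(sqrt(104 + 170 - 1*(-71)) + 18163) = 1/(sqrt(104 + 170 + 71) + 18163) = 1/(sqrt(345) + 18163) = 1/(18163 + sqrt(345)) ≈ 5.5001e-5)
z(-181, 143)/26039 + f/46076 = (-21 + (37/3)*(-181))/26039 + (18163/329894224 - sqrt(345)/329894224)/46076 = (-21 - 6697/3)*(1/26039) + (18163/329894224 - sqrt(345)/329894224)*(1/46076) = -6760/3*1/26039 + (18163/15200206265024 - sqrt(345)/15200206265024) = -520/6009 + (18163/15200206265024 - sqrt(345)/15200206265024) = -7904107148671013/91338039446529216 - sqrt(345)/15200206265024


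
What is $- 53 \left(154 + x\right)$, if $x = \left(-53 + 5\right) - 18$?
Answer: $-4664$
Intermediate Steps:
$x = -66$ ($x = -48 - 18 = -66$)
$- 53 \left(154 + x\right) = - 53 \left(154 - 66\right) = \left(-53\right) 88 = -4664$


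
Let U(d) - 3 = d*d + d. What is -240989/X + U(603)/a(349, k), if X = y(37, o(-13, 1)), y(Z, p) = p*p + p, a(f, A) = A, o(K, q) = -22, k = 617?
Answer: 2796731/40722 ≈ 68.679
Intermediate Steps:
U(d) = 3 + d + d**2 (U(d) = 3 + (d*d + d) = 3 + (d**2 + d) = 3 + (d + d**2) = 3 + d + d**2)
y(Z, p) = p + p**2 (y(Z, p) = p**2 + p = p + p**2)
X = 462 (X = -22*(1 - 22) = -22*(-21) = 462)
-240989/X + U(603)/a(349, k) = -240989/462 + (3 + 603 + 603**2)/617 = -240989*1/462 + (3 + 603 + 363609)*(1/617) = -34427/66 + 364215*(1/617) = -34427/66 + 364215/617 = 2796731/40722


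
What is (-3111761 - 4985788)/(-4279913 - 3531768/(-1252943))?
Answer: 10145767336707/5362483502191 ≈ 1.8920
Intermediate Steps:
(-3111761 - 4985788)/(-4279913 - 3531768/(-1252943)) = -8097549/(-4279913 - 3531768*(-1/1252943)) = -8097549/(-4279913 + 3531768/1252943) = -8097549/(-5362483502191/1252943) = -8097549*(-1252943/5362483502191) = 10145767336707/5362483502191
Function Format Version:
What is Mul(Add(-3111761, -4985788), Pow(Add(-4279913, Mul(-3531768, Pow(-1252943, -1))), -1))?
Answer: Rational(10145767336707, 5362483502191) ≈ 1.8920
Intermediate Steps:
Mul(Add(-3111761, -4985788), Pow(Add(-4279913, Mul(-3531768, Pow(-1252943, -1))), -1)) = Mul(-8097549, Pow(Add(-4279913, Mul(-3531768, Rational(-1, 1252943))), -1)) = Mul(-8097549, Pow(Add(-4279913, Rational(3531768, 1252943)), -1)) = Mul(-8097549, Pow(Rational(-5362483502191, 1252943), -1)) = Mul(-8097549, Rational(-1252943, 5362483502191)) = Rational(10145767336707, 5362483502191)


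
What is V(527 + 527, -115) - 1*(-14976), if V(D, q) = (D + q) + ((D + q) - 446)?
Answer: 16408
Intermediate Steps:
V(D, q) = -446 + 2*D + 2*q (V(D, q) = (D + q) + (-446 + D + q) = -446 + 2*D + 2*q)
V(527 + 527, -115) - 1*(-14976) = (-446 + 2*(527 + 527) + 2*(-115)) - 1*(-14976) = (-446 + 2*1054 - 230) + 14976 = (-446 + 2108 - 230) + 14976 = 1432 + 14976 = 16408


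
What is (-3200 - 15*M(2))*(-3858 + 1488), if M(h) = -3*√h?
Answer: 7584000 - 106650*√2 ≈ 7.4332e+6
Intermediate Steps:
(-3200 - 15*M(2))*(-3858 + 1488) = (-3200 - (-45)*√2)*(-3858 + 1488) = (-3200 + 45*√2)*(-2370) = 7584000 - 106650*√2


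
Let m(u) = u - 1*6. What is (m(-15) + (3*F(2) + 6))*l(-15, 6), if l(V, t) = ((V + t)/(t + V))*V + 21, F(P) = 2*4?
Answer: 54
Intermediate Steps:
F(P) = 8
m(u) = -6 + u (m(u) = u - 6 = -6 + u)
l(V, t) = 21 + V (l(V, t) = ((V + t)/(V + t))*V + 21 = 1*V + 21 = V + 21 = 21 + V)
(m(-15) + (3*F(2) + 6))*l(-15, 6) = ((-6 - 15) + (3*8 + 6))*(21 - 15) = (-21 + (24 + 6))*6 = (-21 + 30)*6 = 9*6 = 54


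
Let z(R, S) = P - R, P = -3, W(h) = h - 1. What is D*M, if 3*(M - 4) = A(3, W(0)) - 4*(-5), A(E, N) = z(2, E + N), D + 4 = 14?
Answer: 90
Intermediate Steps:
W(h) = -1 + h
D = 10 (D = -4 + 14 = 10)
z(R, S) = -3 - R
A(E, N) = -5 (A(E, N) = -3 - 1*2 = -3 - 2 = -5)
M = 9 (M = 4 + (-5 - 4*(-5))/3 = 4 + (-5 + 20)/3 = 4 + (⅓)*15 = 4 + 5 = 9)
D*M = 10*9 = 90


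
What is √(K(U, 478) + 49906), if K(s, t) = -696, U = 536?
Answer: √49210 ≈ 221.83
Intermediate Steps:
√(K(U, 478) + 49906) = √(-696 + 49906) = √49210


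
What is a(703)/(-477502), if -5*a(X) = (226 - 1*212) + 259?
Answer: 273/2387510 ≈ 0.00011435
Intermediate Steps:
a(X) = -273/5 (a(X) = -((226 - 1*212) + 259)/5 = -((226 - 212) + 259)/5 = -(14 + 259)/5 = -1/5*273 = -273/5)
a(703)/(-477502) = -273/5/(-477502) = -273/5*(-1/477502) = 273/2387510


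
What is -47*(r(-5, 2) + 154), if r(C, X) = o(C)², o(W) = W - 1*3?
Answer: -10246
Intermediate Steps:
o(W) = -3 + W (o(W) = W - 3 = -3 + W)
r(C, X) = (-3 + C)²
-47*(r(-5, 2) + 154) = -47*((-3 - 5)² + 154) = -47*((-8)² + 154) = -47*(64 + 154) = -47*218 = -10246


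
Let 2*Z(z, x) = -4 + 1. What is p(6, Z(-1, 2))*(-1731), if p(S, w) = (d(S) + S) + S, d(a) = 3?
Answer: -25965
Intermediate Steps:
Z(z, x) = -3/2 (Z(z, x) = (-4 + 1)/2 = (½)*(-3) = -3/2)
p(S, w) = 3 + 2*S (p(S, w) = (3 + S) + S = 3 + 2*S)
p(6, Z(-1, 2))*(-1731) = (3 + 2*6)*(-1731) = (3 + 12)*(-1731) = 15*(-1731) = -25965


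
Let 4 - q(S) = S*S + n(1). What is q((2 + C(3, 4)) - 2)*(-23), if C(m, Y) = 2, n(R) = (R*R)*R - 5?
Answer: -92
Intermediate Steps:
n(R) = -5 + R**3 (n(R) = R**2*R - 5 = R**3 - 5 = -5 + R**3)
q(S) = 8 - S**2 (q(S) = 4 - (S*S + (-5 + 1**3)) = 4 - (S**2 + (-5 + 1)) = 4 - (S**2 - 4) = 4 - (-4 + S**2) = 4 + (4 - S**2) = 8 - S**2)
q((2 + C(3, 4)) - 2)*(-23) = (8 - ((2 + 2) - 2)**2)*(-23) = (8 - (4 - 2)**2)*(-23) = (8 - 1*2**2)*(-23) = (8 - 1*4)*(-23) = (8 - 4)*(-23) = 4*(-23) = -92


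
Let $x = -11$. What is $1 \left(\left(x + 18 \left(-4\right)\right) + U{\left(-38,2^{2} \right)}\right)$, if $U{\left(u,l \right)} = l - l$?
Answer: $-83$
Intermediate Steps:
$U{\left(u,l \right)} = 0$
$1 \left(\left(x + 18 \left(-4\right)\right) + U{\left(-38,2^{2} \right)}\right) = 1 \left(\left(-11 + 18 \left(-4\right)\right) + 0\right) = 1 \left(\left(-11 - 72\right) + 0\right) = 1 \left(-83 + 0\right) = 1 \left(-83\right) = -83$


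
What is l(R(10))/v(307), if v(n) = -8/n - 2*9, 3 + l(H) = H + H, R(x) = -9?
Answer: 6447/5534 ≈ 1.1650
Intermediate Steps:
l(H) = -3 + 2*H (l(H) = -3 + (H + H) = -3 + 2*H)
v(n) = -18 - 8/n (v(n) = -8/n - 18 = -18 - 8/n)
l(R(10))/v(307) = (-3 + 2*(-9))/(-18 - 8/307) = (-3 - 18)/(-18 - 8*1/307) = -21/(-18 - 8/307) = -21/(-5534/307) = -21*(-307/5534) = 6447/5534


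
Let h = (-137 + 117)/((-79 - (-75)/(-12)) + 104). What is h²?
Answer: 256/225 ≈ 1.1378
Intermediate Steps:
h = -16/15 (h = -20/((-79 - (-75)*(-1)/12) + 104) = -20/((-79 - 1*25/4) + 104) = -20/((-79 - 25/4) + 104) = -20/(-341/4 + 104) = -20/75/4 = -20*4/75 = -16/15 ≈ -1.0667)
h² = (-16/15)² = 256/225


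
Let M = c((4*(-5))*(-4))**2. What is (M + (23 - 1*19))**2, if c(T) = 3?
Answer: 169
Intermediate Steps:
M = 9 (M = 3**2 = 9)
(M + (23 - 1*19))**2 = (9 + (23 - 1*19))**2 = (9 + (23 - 19))**2 = (9 + 4)**2 = 13**2 = 169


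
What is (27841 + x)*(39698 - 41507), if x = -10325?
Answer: -31686444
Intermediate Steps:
(27841 + x)*(39698 - 41507) = (27841 - 10325)*(39698 - 41507) = 17516*(-1809) = -31686444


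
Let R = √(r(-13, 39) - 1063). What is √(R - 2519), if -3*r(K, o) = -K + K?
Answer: √(-2519 + I*√1063) ≈ 0.3248 + 50.191*I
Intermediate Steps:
r(K, o) = 0 (r(K, o) = -(-K + K)/3 = -⅓*0 = 0)
R = I*√1063 (R = √(0 - 1063) = √(-1063) = I*√1063 ≈ 32.604*I)
√(R - 2519) = √(I*√1063 - 2519) = √(-2519 + I*√1063)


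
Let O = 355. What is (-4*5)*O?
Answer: -7100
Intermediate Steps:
(-4*5)*O = -4*5*355 = -20*355 = -7100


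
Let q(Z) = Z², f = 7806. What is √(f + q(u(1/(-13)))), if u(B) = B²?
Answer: √222947167/169 ≈ 88.352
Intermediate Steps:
√(f + q(u(1/(-13)))) = √(7806 + ((1/(-13))²)²) = √(7806 + ((-1/13)²)²) = √(7806 + (1/169)²) = √(7806 + 1/28561) = √(222947167/28561) = √222947167/169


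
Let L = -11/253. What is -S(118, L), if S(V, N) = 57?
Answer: -57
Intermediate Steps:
L = -1/23 (L = -11*1/253 = -1/23 ≈ -0.043478)
-S(118, L) = -1*57 = -57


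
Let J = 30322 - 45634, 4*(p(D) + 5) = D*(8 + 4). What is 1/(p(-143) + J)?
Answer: -1/15746 ≈ -6.3508e-5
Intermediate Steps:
p(D) = -5 + 3*D (p(D) = -5 + (D*(8 + 4))/4 = -5 + (D*12)/4 = -5 + (12*D)/4 = -5 + 3*D)
J = -15312
1/(p(-143) + J) = 1/((-5 + 3*(-143)) - 15312) = 1/((-5 - 429) - 15312) = 1/(-434 - 15312) = 1/(-15746) = -1/15746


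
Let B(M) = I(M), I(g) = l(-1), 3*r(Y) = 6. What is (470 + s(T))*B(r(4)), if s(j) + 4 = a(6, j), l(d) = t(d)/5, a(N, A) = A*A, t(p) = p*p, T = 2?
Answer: 94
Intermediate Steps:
t(p) = p**2
a(N, A) = A**2
r(Y) = 2 (r(Y) = (1/3)*6 = 2)
l(d) = d**2/5
s(j) = -4 + j**2
I(g) = 1/5 (I(g) = (1/5)*(-1)**2 = (1/5)*1 = 1/5)
B(M) = 1/5
(470 + s(T))*B(r(4)) = (470 + (-4 + 2**2))*(1/5) = (470 + (-4 + 4))*(1/5) = (470 + 0)*(1/5) = 470*(1/5) = 94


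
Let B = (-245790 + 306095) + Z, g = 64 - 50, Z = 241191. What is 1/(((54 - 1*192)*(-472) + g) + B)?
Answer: 1/366646 ≈ 2.7274e-6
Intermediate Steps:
g = 14
B = 301496 (B = (-245790 + 306095) + 241191 = 60305 + 241191 = 301496)
1/(((54 - 1*192)*(-472) + g) + B) = 1/(((54 - 1*192)*(-472) + 14) + 301496) = 1/(((54 - 192)*(-472) + 14) + 301496) = 1/((-138*(-472) + 14) + 301496) = 1/((65136 + 14) + 301496) = 1/(65150 + 301496) = 1/366646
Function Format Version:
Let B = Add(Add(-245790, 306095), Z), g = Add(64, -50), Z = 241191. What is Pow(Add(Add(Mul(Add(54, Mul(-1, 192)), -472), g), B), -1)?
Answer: Rational(1, 366646) ≈ 2.7274e-6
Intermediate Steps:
g = 14
B = 301496 (B = Add(Add(-245790, 306095), 241191) = Add(60305, 241191) = 301496)
Pow(Add(Add(Mul(Add(54, Mul(-1, 192)), -472), g), B), -1) = Pow(Add(Add(Mul(Add(54, Mul(-1, 192)), -472), 14), 301496), -1) = Pow(Add(Add(Mul(Add(54, -192), -472), 14), 301496), -1) = Pow(Add(Add(Mul(-138, -472), 14), 301496), -1) = Pow(Add(Add(65136, 14), 301496), -1) = Pow(Add(65150, 301496), -1) = Pow(366646, -1) = Rational(1, 366646)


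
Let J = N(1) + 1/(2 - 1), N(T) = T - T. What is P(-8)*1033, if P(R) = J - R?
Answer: 9297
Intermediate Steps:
N(T) = 0
J = 1 (J = 0 + 1/(2 - 1) = 0 + 1/1 = 0 + 1*1 = 0 + 1 = 1)
P(R) = 1 - R
P(-8)*1033 = (1 - 1*(-8))*1033 = (1 + 8)*1033 = 9*1033 = 9297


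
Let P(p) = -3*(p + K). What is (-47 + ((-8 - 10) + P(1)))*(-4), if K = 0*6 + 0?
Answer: 272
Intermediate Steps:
K = 0 (K = 0 + 0 = 0)
P(p) = -3*p (P(p) = -3*(p + 0) = -3*p)
(-47 + ((-8 - 10) + P(1)))*(-4) = (-47 + ((-8 - 10) - 3*1))*(-4) = (-47 + (-18 - 3))*(-4) = (-47 - 21)*(-4) = -68*(-4) = 272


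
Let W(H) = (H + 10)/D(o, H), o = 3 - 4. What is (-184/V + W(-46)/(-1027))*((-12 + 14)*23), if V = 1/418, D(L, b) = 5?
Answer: -18167381864/5135 ≈ -3.5380e+6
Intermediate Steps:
o = -1
W(H) = 2 + H/5 (W(H) = (H + 10)/5 = (10 + H)*(⅕) = 2 + H/5)
V = 1/418 ≈ 0.0023923
(-184/V + W(-46)/(-1027))*((-12 + 14)*23) = (-184/1/418 + (2 + (⅕)*(-46))/(-1027))*((-12 + 14)*23) = (-184*418 + (2 - 46/5)*(-1/1027))*(2*23) = (-76912 - 36/5*(-1/1027))*46 = (-76912 + 36/5135)*46 = -394943084/5135*46 = -18167381864/5135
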